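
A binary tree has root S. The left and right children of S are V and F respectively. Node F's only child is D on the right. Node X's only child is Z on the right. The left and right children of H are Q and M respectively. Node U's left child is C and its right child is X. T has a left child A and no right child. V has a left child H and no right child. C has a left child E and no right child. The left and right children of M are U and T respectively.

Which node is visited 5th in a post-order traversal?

Post-order visits the left subtree, then the right subtree, then the node.
At S: go left to V.
  At V: go left to H.
    At H: go left to Q.
      Q is a leaf — visit Q.
    At H: go right to M.
      At M: go left to U.
        At U: go left to C.
          At C: go left to E.
            E is a leaf — visit E.
          At C: no right child.
          Visit C.
        At U: go right to X.
          At X: no left child.
          At X: go right to Z.
            Z is a leaf — visit Z.
          Visit X.
        Visit U.
      At M: go right to T.
        At T: go left to A.
          A is a leaf — visit A.
        At T: no right child.
        Visit T.
      Visit M.
    Visit H.
  At V: no right child.
  Visit V.
At S: go right to F.
  At F: no left child.
  At F: go right to D.
    D is a leaf — visit D.
  Visit F.
Visit S.
Full post-order sequence: Q, E, C, Z, X, U, A, T, M, H, V, D, F, S.

X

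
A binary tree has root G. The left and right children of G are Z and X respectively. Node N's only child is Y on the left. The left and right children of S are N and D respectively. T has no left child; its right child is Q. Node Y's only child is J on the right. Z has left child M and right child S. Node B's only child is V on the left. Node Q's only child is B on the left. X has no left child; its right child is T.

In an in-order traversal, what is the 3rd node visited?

Y

In-order visits the left subtree, then the node, then the right subtree.
At G: go left to Z.
  At Z: go left to M.
    M is a leaf — visit M.
  Visit Z.
  At Z: go right to S.
    At S: go left to N.
      At N: go left to Y.
        At Y: no left child.
        Visit Y.
        At Y: go right to J.
          J is a leaf — visit J.
      Visit N.
      At N: no right child.
    Visit S.
    At S: go right to D.
      D is a leaf — visit D.
Visit G.
At G: go right to X.
  At X: no left child.
  Visit X.
  At X: go right to T.
    At T: no left child.
    Visit T.
    At T: go right to Q.
      At Q: go left to B.
        At B: go left to V.
          V is a leaf — visit V.
        Visit B.
        At B: no right child.
      Visit Q.
      At Q: no right child.
Full in-order sequence: M, Z, Y, J, N, S, D, G, X, T, V, B, Q.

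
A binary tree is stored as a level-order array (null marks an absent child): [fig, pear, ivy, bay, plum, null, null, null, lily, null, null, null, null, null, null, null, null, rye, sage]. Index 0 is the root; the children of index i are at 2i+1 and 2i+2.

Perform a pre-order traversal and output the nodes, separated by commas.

fig, pear, bay, lily, rye, sage, plum, ivy

Pre-order visits the node, then its left subtree, then its right subtree.
Visit fig.
At fig: go left to pear.
  Visit pear.
  At pear: go left to bay.
    Visit bay.
    At bay: no left child.
    At bay: go right to lily.
      Visit lily.
      At lily: go left to rye.
        rye is a leaf — visit rye.
      At lily: go right to sage.
        sage is a leaf — visit sage.
  At pear: go right to plum.
    plum is a leaf — visit plum.
At fig: go right to ivy.
  ivy is a leaf — visit ivy.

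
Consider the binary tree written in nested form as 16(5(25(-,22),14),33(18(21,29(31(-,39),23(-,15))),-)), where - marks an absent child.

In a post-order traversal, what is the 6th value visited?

Post-order visits the left subtree, then the right subtree, then the node.
At 16: go left to 5.
  At 5: go left to 25.
    At 25: no left child.
    At 25: go right to 22.
      22 is a leaf — visit 22.
    Visit 25.
  At 5: go right to 14.
    14 is a leaf — visit 14.
  Visit 5.
At 16: go right to 33.
  At 33: go left to 18.
    At 18: go left to 21.
      21 is a leaf — visit 21.
    At 18: go right to 29.
      At 29: go left to 31.
        At 31: no left child.
        At 31: go right to 39.
          39 is a leaf — visit 39.
        Visit 31.
      At 29: go right to 23.
        At 23: no left child.
        At 23: go right to 15.
          15 is a leaf — visit 15.
        Visit 23.
      Visit 29.
    Visit 18.
  At 33: no right child.
  Visit 33.
Visit 16.
Full post-order sequence: 22, 25, 14, 5, 21, 39, 31, 15, 23, 29, 18, 33, 16.

39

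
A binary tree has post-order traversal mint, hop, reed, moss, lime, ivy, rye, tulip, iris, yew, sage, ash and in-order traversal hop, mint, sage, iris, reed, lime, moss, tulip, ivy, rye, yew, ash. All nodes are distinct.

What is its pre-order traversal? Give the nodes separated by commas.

The last element of post-order is the root; it splits in-order into left and right subtrees.
Root ash: left subtree has 11 nodes {hop, mint, sage, iris, reed, lime, moss, tulip, ivy, rye, yew}, right has 0 { }.
  Root sage: left subtree has 2 nodes {hop, mint}, right has 8 {iris, reed, lime, moss, tulip, ivy, rye, yew}.
    Root hop: left subtree has 0 nodes { }, right has 1 {mint}.
    Root yew: left subtree has 7 nodes {iris, reed, lime, moss, tulip, ivy, rye}, right has 0 { }.
      Root iris: left subtree has 0 nodes { }, right has 6 {reed, lime, moss, tulip, ivy, rye}.
        Root tulip: left subtree has 3 nodes {reed, lime, moss}, right has 2 {ivy, rye}.
          Root lime: left subtree has 1 node {reed}, right has 1 {moss}.
          Root rye: left subtree has 1 node {ivy}, right has 0 { }.

ash, sage, hop, mint, yew, iris, tulip, lime, reed, moss, rye, ivy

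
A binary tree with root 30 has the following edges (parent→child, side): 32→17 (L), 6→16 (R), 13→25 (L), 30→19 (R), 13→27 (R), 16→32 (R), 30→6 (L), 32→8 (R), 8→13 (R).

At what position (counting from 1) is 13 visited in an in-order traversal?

7

In-order visits the left subtree, then the node, then the right subtree.
At 30: go left to 6.
  At 6: no left child.
  Visit 6.
  At 6: go right to 16.
    At 16: no left child.
    Visit 16.
    At 16: go right to 32.
      At 32: go left to 17.
        17 is a leaf — visit 17.
      Visit 32.
      At 32: go right to 8.
        At 8: no left child.
        Visit 8.
        At 8: go right to 13.
          At 13: go left to 25.
            25 is a leaf — visit 25.
          Visit 13.
          At 13: go right to 27.
            27 is a leaf — visit 27.
Visit 30.
At 30: go right to 19.
  19 is a leaf — visit 19.
Full in-order sequence: 6, 16, 17, 32, 8, 25, 13, 27, 30, 19.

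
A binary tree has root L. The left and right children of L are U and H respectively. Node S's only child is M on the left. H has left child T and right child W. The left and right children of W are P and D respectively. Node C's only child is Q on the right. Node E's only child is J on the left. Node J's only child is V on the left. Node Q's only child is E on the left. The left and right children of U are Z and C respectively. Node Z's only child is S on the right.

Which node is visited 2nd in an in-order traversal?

In-order visits the left subtree, then the node, then the right subtree.
At L: go left to U.
  At U: go left to Z.
    At Z: no left child.
    Visit Z.
    At Z: go right to S.
      At S: go left to M.
        M is a leaf — visit M.
      Visit S.
      At S: no right child.
  Visit U.
  At U: go right to C.
    At C: no left child.
    Visit C.
    At C: go right to Q.
      At Q: go left to E.
        At E: go left to J.
          At J: go left to V.
            V is a leaf — visit V.
          Visit J.
          At J: no right child.
        Visit E.
        At E: no right child.
      Visit Q.
      At Q: no right child.
Visit L.
At L: go right to H.
  At H: go left to T.
    T is a leaf — visit T.
  Visit H.
  At H: go right to W.
    At W: go left to P.
      P is a leaf — visit P.
    Visit W.
    At W: go right to D.
      D is a leaf — visit D.
Full in-order sequence: Z, M, S, U, C, V, J, E, Q, L, T, H, P, W, D.

M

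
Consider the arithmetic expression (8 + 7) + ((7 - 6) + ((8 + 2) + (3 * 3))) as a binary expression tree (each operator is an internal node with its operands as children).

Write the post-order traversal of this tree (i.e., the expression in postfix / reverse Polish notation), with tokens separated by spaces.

Post-order on an expression tree gives postfix notation: for each operator, emit left operand, right operand, then the operator.

8 7 + 7 6 - 8 2 + 3 3 * + + +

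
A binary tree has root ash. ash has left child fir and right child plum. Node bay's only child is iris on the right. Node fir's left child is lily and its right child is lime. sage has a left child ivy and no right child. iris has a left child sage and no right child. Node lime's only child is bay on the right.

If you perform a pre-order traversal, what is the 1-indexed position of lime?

Pre-order visits the node, then its left subtree, then its right subtree.
Visit ash.
At ash: go left to fir.
  Visit fir.
  At fir: go left to lily.
    lily is a leaf — visit lily.
  At fir: go right to lime.
    Visit lime.
    At lime: no left child.
    At lime: go right to bay.
      Visit bay.
      At bay: no left child.
      At bay: go right to iris.
        Visit iris.
        At iris: go left to sage.
          Visit sage.
          At sage: go left to ivy.
            ivy is a leaf — visit ivy.
          At sage: no right child.
        At iris: no right child.
At ash: go right to plum.
  plum is a leaf — visit plum.
Full pre-order sequence: ash, fir, lily, lime, bay, iris, sage, ivy, plum.

4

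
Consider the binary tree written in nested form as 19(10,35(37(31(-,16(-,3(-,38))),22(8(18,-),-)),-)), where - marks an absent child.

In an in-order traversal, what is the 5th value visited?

In-order visits the left subtree, then the node, then the right subtree.
At 19: go left to 10.
  10 is a leaf — visit 10.
Visit 19.
At 19: go right to 35.
  At 35: go left to 37.
    At 37: go left to 31.
      At 31: no left child.
      Visit 31.
      At 31: go right to 16.
        At 16: no left child.
        Visit 16.
        At 16: go right to 3.
          At 3: no left child.
          Visit 3.
          At 3: go right to 38.
            38 is a leaf — visit 38.
    Visit 37.
    At 37: go right to 22.
      At 22: go left to 8.
        At 8: go left to 18.
          18 is a leaf — visit 18.
        Visit 8.
        At 8: no right child.
      Visit 22.
      At 22: no right child.
  Visit 35.
  At 35: no right child.
Full in-order sequence: 10, 19, 31, 16, 3, 38, 37, 18, 8, 22, 35.

3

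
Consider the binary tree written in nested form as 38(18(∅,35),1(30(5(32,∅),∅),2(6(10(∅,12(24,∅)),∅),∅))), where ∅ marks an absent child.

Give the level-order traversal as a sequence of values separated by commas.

38, 18, 1, 35, 30, 2, 5, 6, 32, 10, 12, 24

Level-order visits nodes level by level from the root, left to right within each level.
Level 0: 38
Level 1: 18, 1
Level 2: 35, 30, 2
Level 3: 5, 6
Level 4: 32, 10
Level 5: 12
Level 6: 24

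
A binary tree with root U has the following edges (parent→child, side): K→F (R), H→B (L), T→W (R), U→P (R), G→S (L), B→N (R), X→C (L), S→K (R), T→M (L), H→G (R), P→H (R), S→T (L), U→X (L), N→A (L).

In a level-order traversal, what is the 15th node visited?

F

Level-order visits nodes level by level from the root, left to right within each level.
Level 0: U
Level 1: X, P
Level 2: C, H
Level 3: B, G
Level 4: N, S
Level 5: A, T, K
Level 6: M, W, F
Full level-order sequence: U, X, P, C, H, B, G, N, S, A, T, K, M, W, F.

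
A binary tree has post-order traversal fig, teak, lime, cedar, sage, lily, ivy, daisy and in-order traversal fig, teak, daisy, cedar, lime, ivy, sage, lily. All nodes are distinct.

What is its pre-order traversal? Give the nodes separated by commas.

The last element of post-order is the root; it splits in-order into left and right subtrees.
Root daisy: left subtree has 2 nodes {fig, teak}, right has 5 {cedar, lime, ivy, sage, lily}.
  Root teak: left subtree has 1 node {fig}, right has 0 { }.
  Root ivy: left subtree has 2 nodes {cedar, lime}, right has 2 {sage, lily}.
    Root cedar: left subtree has 0 nodes { }, right has 1 {lime}.
    Root lily: left subtree has 1 node {sage}, right has 0 { }.

daisy, teak, fig, ivy, cedar, lime, lily, sage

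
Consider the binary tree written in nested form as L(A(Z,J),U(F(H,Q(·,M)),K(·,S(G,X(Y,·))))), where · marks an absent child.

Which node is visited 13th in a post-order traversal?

U

Post-order visits the left subtree, then the right subtree, then the node.
At L: go left to A.
  At A: go left to Z.
    Z is a leaf — visit Z.
  At A: go right to J.
    J is a leaf — visit J.
  Visit A.
At L: go right to U.
  At U: go left to F.
    At F: go left to H.
      H is a leaf — visit H.
    At F: go right to Q.
      At Q: no left child.
      At Q: go right to M.
        M is a leaf — visit M.
      Visit Q.
    Visit F.
  At U: go right to K.
    At K: no left child.
    At K: go right to S.
      At S: go left to G.
        G is a leaf — visit G.
      At S: go right to X.
        At X: go left to Y.
          Y is a leaf — visit Y.
        At X: no right child.
        Visit X.
      Visit S.
    Visit K.
  Visit U.
Visit L.
Full post-order sequence: Z, J, A, H, M, Q, F, G, Y, X, S, K, U, L.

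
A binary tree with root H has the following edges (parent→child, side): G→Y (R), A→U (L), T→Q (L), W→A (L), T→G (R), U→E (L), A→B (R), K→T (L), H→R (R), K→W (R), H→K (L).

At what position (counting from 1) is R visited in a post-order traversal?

11

Post-order visits the left subtree, then the right subtree, then the node.
At H: go left to K.
  At K: go left to T.
    At T: go left to Q.
      Q is a leaf — visit Q.
    At T: go right to G.
      At G: no left child.
      At G: go right to Y.
        Y is a leaf — visit Y.
      Visit G.
    Visit T.
  At K: go right to W.
    At W: go left to A.
      At A: go left to U.
        At U: go left to E.
          E is a leaf — visit E.
        At U: no right child.
        Visit U.
      At A: go right to B.
        B is a leaf — visit B.
      Visit A.
    At W: no right child.
    Visit W.
  Visit K.
At H: go right to R.
  R is a leaf — visit R.
Visit H.
Full post-order sequence: Q, Y, G, T, E, U, B, A, W, K, R, H.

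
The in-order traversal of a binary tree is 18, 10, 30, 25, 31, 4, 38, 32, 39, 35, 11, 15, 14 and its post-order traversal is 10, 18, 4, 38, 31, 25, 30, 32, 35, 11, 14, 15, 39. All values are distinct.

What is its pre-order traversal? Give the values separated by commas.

The last element of post-order is the root; it splits in-order into left and right subtrees.
Root 39: left subtree has 8 nodes {18, 10, 30, 25, 31, 4, 38, 32}, right has 4 {35, 11, 15, 14}.
  Root 32: left subtree has 7 nodes {18, 10, 30, 25, 31, 4, 38}, right has 0 { }.
    Root 30: left subtree has 2 nodes {18, 10}, right has 4 {25, 31, 4, 38}.
      Root 18: left subtree has 0 nodes { }, right has 1 {10}.
      Root 25: left subtree has 0 nodes { }, right has 3 {31, 4, 38}.
        Root 31: left subtree has 0 nodes { }, right has 2 {4, 38}.
          Root 38: left subtree has 1 node {4}, right has 0 { }.
  Root 15: left subtree has 2 nodes {35, 11}, right has 1 {14}.
    Root 11: left subtree has 1 node {35}, right has 0 { }.

39, 32, 30, 18, 10, 25, 31, 38, 4, 15, 11, 35, 14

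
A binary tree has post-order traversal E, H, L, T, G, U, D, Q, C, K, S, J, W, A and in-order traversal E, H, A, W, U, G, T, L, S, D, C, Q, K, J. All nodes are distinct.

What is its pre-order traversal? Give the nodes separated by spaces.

A H E W J S U G T L K C D Q

The last element of post-order is the root; it splits in-order into left and right subtrees.
Root A: left subtree has 2 nodes {E, H}, right has 11 {W, U, G, T, L, S, D, C, Q, K, J}.
  Root H: left subtree has 1 node {E}, right has 0 { }.
  Root W: left subtree has 0 nodes { }, right has 10 {U, G, T, L, S, D, C, Q, K, J}.
    Root J: left subtree has 9 nodes {U, G, T, L, S, D, C, Q, K}, right has 0 { }.
      Root S: left subtree has 4 nodes {U, G, T, L}, right has 4 {D, C, Q, K}.
        Root U: left subtree has 0 nodes { }, right has 3 {G, T, L}.
          Root G: left subtree has 0 nodes { }, right has 2 {T, L}.
            Root T: left subtree has 0 nodes { }, right has 1 {L}.
        Root K: left subtree has 3 nodes {D, C, Q}, right has 0 { }.
          Root C: left subtree has 1 node {D}, right has 1 {Q}.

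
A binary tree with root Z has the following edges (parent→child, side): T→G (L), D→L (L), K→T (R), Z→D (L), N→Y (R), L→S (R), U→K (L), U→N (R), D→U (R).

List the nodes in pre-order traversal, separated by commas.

Pre-order visits the node, then its left subtree, then its right subtree.
Visit Z.
At Z: go left to D.
  Visit D.
  At D: go left to L.
    Visit L.
    At L: no left child.
    At L: go right to S.
      S is a leaf — visit S.
  At D: go right to U.
    Visit U.
    At U: go left to K.
      Visit K.
      At K: no left child.
      At K: go right to T.
        Visit T.
        At T: go left to G.
          G is a leaf — visit G.
        At T: no right child.
    At U: go right to N.
      Visit N.
      At N: no left child.
      At N: go right to Y.
        Y is a leaf — visit Y.
At Z: no right child.

Z, D, L, S, U, K, T, G, N, Y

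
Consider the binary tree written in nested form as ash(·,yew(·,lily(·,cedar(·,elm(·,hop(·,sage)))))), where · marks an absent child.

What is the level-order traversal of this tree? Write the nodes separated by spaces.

ash yew lily cedar elm hop sage

Level-order visits nodes level by level from the root, left to right within each level.
Level 0: ash
Level 1: yew
Level 2: lily
Level 3: cedar
Level 4: elm
Level 5: hop
Level 6: sage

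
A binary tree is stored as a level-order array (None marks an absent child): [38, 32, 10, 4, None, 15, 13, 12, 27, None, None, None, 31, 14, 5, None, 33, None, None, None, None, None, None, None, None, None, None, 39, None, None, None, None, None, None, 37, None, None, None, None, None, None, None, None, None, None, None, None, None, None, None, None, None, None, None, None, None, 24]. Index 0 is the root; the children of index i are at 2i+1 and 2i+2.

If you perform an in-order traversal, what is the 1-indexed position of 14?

In-order visits the left subtree, then the node, then the right subtree.
At 38: go left to 32.
  At 32: go left to 4.
    At 4: go left to 12.
      At 12: no left child.
      Visit 12.
      At 12: go right to 33.
        At 33: no left child.
        Visit 33.
        At 33: go right to 37.
          37 is a leaf — visit 37.
    Visit 4.
    At 4: go right to 27.
      27 is a leaf — visit 27.
  Visit 32.
  At 32: no right child.
Visit 38.
At 38: go right to 10.
  At 10: go left to 15.
    At 15: no left child.
    Visit 15.
    At 15: go right to 31.
      31 is a leaf — visit 31.
  Visit 10.
  At 10: go right to 13.
    At 13: go left to 14.
      At 14: go left to 39.
        At 39: no left child.
        Visit 39.
        At 39: go right to 24.
          24 is a leaf — visit 24.
      Visit 14.
      At 14: no right child.
    Visit 13.
    At 13: go right to 5.
      5 is a leaf — visit 5.
Full in-order sequence: 12, 33, 37, 4, 27, 32, 38, 15, 31, 10, 39, 24, 14, 13, 5.

13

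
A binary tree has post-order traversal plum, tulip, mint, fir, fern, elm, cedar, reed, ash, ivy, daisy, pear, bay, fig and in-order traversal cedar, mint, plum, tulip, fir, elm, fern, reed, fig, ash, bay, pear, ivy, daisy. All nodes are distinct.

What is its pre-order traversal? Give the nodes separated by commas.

The last element of post-order is the root; it splits in-order into left and right subtrees.
Root fig: left subtree has 8 nodes {cedar, mint, plum, tulip, fir, elm, fern, reed}, right has 5 {ash, bay, pear, ivy, daisy}.
  Root reed: left subtree has 7 nodes {cedar, mint, plum, tulip, fir, elm, fern}, right has 0 { }.
    Root cedar: left subtree has 0 nodes { }, right has 6 {mint, plum, tulip, fir, elm, fern}.
      Root elm: left subtree has 4 nodes {mint, plum, tulip, fir}, right has 1 {fern}.
        Root fir: left subtree has 3 nodes {mint, plum, tulip}, right has 0 { }.
          Root mint: left subtree has 0 nodes { }, right has 2 {plum, tulip}.
            Root tulip: left subtree has 1 node {plum}, right has 0 { }.
  Root bay: left subtree has 1 node {ash}, right has 3 {pear, ivy, daisy}.
    Root pear: left subtree has 0 nodes { }, right has 2 {ivy, daisy}.
      Root daisy: left subtree has 1 node {ivy}, right has 0 { }.

fig, reed, cedar, elm, fir, mint, tulip, plum, fern, bay, ash, pear, daisy, ivy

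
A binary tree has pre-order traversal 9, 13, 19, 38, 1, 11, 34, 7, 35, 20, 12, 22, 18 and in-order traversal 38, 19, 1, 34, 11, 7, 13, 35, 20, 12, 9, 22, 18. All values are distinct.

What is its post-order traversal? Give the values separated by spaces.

38 34 7 11 1 19 12 20 35 13 18 22 9

The first element of pre-order is the root; it splits in-order into left and right subtrees.
Root 9: left subtree has 10 nodes {38, 19, 1, 34, 11, 7, 13, 35, 20, 12}, right has 2 {22, 18}.
  Root 13: left subtree has 6 nodes {38, 19, 1, 34, 11, 7}, right has 3 {35, 20, 12}.
    Root 19: left subtree has 1 node {38}, right has 4 {1, 34, 11, 7}.
      Root 1: left subtree has 0 nodes { }, right has 3 {34, 11, 7}.
        Root 11: left subtree has 1 node {34}, right has 1 {7}.
    Root 35: left subtree has 0 nodes { }, right has 2 {20, 12}.
      Root 20: left subtree has 0 nodes { }, right has 1 {12}.
  Root 22: left subtree has 0 nodes { }, right has 1 {18}.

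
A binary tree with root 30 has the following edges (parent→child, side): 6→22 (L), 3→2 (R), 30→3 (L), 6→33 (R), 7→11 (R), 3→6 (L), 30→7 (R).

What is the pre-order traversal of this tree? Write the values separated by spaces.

Pre-order visits the node, then its left subtree, then its right subtree.
Visit 30.
At 30: go left to 3.
  Visit 3.
  At 3: go left to 6.
    Visit 6.
    At 6: go left to 22.
      22 is a leaf — visit 22.
    At 6: go right to 33.
      33 is a leaf — visit 33.
  At 3: go right to 2.
    2 is a leaf — visit 2.
At 30: go right to 7.
  Visit 7.
  At 7: no left child.
  At 7: go right to 11.
    11 is a leaf — visit 11.

30 3 6 22 33 2 7 11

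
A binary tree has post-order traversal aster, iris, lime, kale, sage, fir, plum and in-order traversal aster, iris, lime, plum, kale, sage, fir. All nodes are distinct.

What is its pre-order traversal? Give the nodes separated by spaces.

The last element of post-order is the root; it splits in-order into left and right subtrees.
Root plum: left subtree has 3 nodes {aster, iris, lime}, right has 3 {kale, sage, fir}.
  Root lime: left subtree has 2 nodes {aster, iris}, right has 0 { }.
    Root iris: left subtree has 1 node {aster}, right has 0 { }.
  Root fir: left subtree has 2 nodes {kale, sage}, right has 0 { }.
    Root sage: left subtree has 1 node {kale}, right has 0 { }.

plum lime iris aster fir sage kale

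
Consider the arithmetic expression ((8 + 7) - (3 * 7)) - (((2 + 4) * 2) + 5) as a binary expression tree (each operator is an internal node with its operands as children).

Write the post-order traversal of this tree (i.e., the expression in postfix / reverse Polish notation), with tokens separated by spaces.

8 7 + 3 7 * - 2 4 + 2 * 5 + -

Post-order on an expression tree gives postfix notation: for each operator, emit left operand, right operand, then the operator.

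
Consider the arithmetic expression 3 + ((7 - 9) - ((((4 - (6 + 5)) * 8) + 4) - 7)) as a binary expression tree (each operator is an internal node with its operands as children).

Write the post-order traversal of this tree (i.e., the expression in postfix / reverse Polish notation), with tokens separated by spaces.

3 7 9 - 4 6 5 + - 8 * 4 + 7 - - +

Post-order on an expression tree gives postfix notation: for each operator, emit left operand, right operand, then the operator.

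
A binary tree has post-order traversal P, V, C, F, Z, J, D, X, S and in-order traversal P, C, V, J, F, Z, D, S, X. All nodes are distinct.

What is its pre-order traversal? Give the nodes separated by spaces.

S D J C P V Z F X

The last element of post-order is the root; it splits in-order into left and right subtrees.
Root S: left subtree has 7 nodes {P, C, V, J, F, Z, D}, right has 1 {X}.
  Root D: left subtree has 6 nodes {P, C, V, J, F, Z}, right has 0 { }.
    Root J: left subtree has 3 nodes {P, C, V}, right has 2 {F, Z}.
      Root C: left subtree has 1 node {P}, right has 1 {V}.
      Root Z: left subtree has 1 node {F}, right has 0 { }.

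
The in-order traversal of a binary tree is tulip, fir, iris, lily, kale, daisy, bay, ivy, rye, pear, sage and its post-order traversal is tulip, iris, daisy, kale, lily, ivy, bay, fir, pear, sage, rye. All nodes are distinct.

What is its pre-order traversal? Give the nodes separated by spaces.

rye fir tulip bay lily iris kale daisy ivy sage pear

The last element of post-order is the root; it splits in-order into left and right subtrees.
Root rye: left subtree has 8 nodes {tulip, fir, iris, lily, kale, daisy, bay, ivy}, right has 2 {pear, sage}.
  Root fir: left subtree has 1 node {tulip}, right has 6 {iris, lily, kale, daisy, bay, ivy}.
    Root bay: left subtree has 4 nodes {iris, lily, kale, daisy}, right has 1 {ivy}.
      Root lily: left subtree has 1 node {iris}, right has 2 {kale, daisy}.
        Root kale: left subtree has 0 nodes { }, right has 1 {daisy}.
  Root sage: left subtree has 1 node {pear}, right has 0 { }.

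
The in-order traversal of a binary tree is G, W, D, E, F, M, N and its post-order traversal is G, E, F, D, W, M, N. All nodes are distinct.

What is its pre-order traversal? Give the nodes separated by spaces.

The last element of post-order is the root; it splits in-order into left and right subtrees.
Root N: left subtree has 6 nodes {G, W, D, E, F, M}, right has 0 { }.
  Root M: left subtree has 5 nodes {G, W, D, E, F}, right has 0 { }.
    Root W: left subtree has 1 node {G}, right has 3 {D, E, F}.
      Root D: left subtree has 0 nodes { }, right has 2 {E, F}.
        Root F: left subtree has 1 node {E}, right has 0 { }.

N M W G D F E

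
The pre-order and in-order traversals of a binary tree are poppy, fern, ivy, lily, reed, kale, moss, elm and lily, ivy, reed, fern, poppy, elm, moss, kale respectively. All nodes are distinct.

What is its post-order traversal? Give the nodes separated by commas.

lily, reed, ivy, fern, elm, moss, kale, poppy

The first element of pre-order is the root; it splits in-order into left and right subtrees.
Root poppy: left subtree has 4 nodes {lily, ivy, reed, fern}, right has 3 {elm, moss, kale}.
  Root fern: left subtree has 3 nodes {lily, ivy, reed}, right has 0 { }.
    Root ivy: left subtree has 1 node {lily}, right has 1 {reed}.
  Root kale: left subtree has 2 nodes {elm, moss}, right has 0 { }.
    Root moss: left subtree has 1 node {elm}, right has 0 { }.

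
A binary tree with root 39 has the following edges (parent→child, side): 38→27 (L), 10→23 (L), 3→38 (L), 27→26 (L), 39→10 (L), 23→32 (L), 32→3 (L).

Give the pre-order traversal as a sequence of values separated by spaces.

Pre-order visits the node, then its left subtree, then its right subtree.
Visit 39.
At 39: go left to 10.
  Visit 10.
  At 10: go left to 23.
    Visit 23.
    At 23: go left to 32.
      Visit 32.
      At 32: go left to 3.
        Visit 3.
        At 3: go left to 38.
          Visit 38.
          At 38: go left to 27.
            Visit 27.
            At 27: go left to 26.
              26 is a leaf — visit 26.
            At 27: no right child.
          At 38: no right child.
        At 3: no right child.
      At 32: no right child.
    At 23: no right child.
  At 10: no right child.
At 39: no right child.

39 10 23 32 3 38 27 26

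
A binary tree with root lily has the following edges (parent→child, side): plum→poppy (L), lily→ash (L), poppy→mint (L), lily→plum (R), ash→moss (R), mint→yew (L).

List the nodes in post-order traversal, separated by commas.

Post-order visits the left subtree, then the right subtree, then the node.
At lily: go left to ash.
  At ash: no left child.
  At ash: go right to moss.
    moss is a leaf — visit moss.
  Visit ash.
At lily: go right to plum.
  At plum: go left to poppy.
    At poppy: go left to mint.
      At mint: go left to yew.
        yew is a leaf — visit yew.
      At mint: no right child.
      Visit mint.
    At poppy: no right child.
    Visit poppy.
  At plum: no right child.
  Visit plum.
Visit lily.

moss, ash, yew, mint, poppy, plum, lily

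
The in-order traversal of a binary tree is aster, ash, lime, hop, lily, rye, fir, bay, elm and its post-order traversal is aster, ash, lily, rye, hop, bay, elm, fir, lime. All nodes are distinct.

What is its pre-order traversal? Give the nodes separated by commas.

lime, ash, aster, fir, hop, rye, lily, elm, bay

The last element of post-order is the root; it splits in-order into left and right subtrees.
Root lime: left subtree has 2 nodes {aster, ash}, right has 6 {hop, lily, rye, fir, bay, elm}.
  Root ash: left subtree has 1 node {aster}, right has 0 { }.
  Root fir: left subtree has 3 nodes {hop, lily, rye}, right has 2 {bay, elm}.
    Root hop: left subtree has 0 nodes { }, right has 2 {lily, rye}.
      Root rye: left subtree has 1 node {lily}, right has 0 { }.
    Root elm: left subtree has 1 node {bay}, right has 0 { }.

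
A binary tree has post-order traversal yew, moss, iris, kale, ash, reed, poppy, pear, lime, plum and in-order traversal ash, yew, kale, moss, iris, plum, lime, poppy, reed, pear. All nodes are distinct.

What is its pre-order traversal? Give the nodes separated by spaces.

plum ash kale yew iris moss lime pear poppy reed

The last element of post-order is the root; it splits in-order into left and right subtrees.
Root plum: left subtree has 5 nodes {ash, yew, kale, moss, iris}, right has 4 {lime, poppy, reed, pear}.
  Root ash: left subtree has 0 nodes { }, right has 4 {yew, kale, moss, iris}.
    Root kale: left subtree has 1 node {yew}, right has 2 {moss, iris}.
      Root iris: left subtree has 1 node {moss}, right has 0 { }.
  Root lime: left subtree has 0 nodes { }, right has 3 {poppy, reed, pear}.
    Root pear: left subtree has 2 nodes {poppy, reed}, right has 0 { }.
      Root poppy: left subtree has 0 nodes { }, right has 1 {reed}.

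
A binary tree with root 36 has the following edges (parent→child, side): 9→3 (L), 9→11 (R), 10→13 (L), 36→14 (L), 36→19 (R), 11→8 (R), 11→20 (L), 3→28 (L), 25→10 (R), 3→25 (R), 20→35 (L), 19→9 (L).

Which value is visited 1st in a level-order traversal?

Level-order visits nodes level by level from the root, left to right within each level.
Level 0: 36
Level 1: 14, 19
Level 2: 9
Level 3: 3, 11
Level 4: 28, 25, 20, 8
Level 5: 10, 35
Level 6: 13
Full level-order sequence: 36, 14, 19, 9, 3, 11, 28, 25, 20, 8, 10, 35, 13.

36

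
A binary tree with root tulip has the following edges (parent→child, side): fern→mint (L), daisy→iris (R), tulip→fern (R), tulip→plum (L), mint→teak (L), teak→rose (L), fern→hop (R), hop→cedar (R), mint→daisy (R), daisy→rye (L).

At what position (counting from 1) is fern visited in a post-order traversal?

10

Post-order visits the left subtree, then the right subtree, then the node.
At tulip: go left to plum.
  plum is a leaf — visit plum.
At tulip: go right to fern.
  At fern: go left to mint.
    At mint: go left to teak.
      At teak: go left to rose.
        rose is a leaf — visit rose.
      At teak: no right child.
      Visit teak.
    At mint: go right to daisy.
      At daisy: go left to rye.
        rye is a leaf — visit rye.
      At daisy: go right to iris.
        iris is a leaf — visit iris.
      Visit daisy.
    Visit mint.
  At fern: go right to hop.
    At hop: no left child.
    At hop: go right to cedar.
      cedar is a leaf — visit cedar.
    Visit hop.
  Visit fern.
Visit tulip.
Full post-order sequence: plum, rose, teak, rye, iris, daisy, mint, cedar, hop, fern, tulip.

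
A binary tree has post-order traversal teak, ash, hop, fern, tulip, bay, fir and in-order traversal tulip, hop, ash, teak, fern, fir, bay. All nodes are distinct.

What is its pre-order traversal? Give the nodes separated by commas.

The last element of post-order is the root; it splits in-order into left and right subtrees.
Root fir: left subtree has 5 nodes {tulip, hop, ash, teak, fern}, right has 1 {bay}.
  Root tulip: left subtree has 0 nodes { }, right has 4 {hop, ash, teak, fern}.
    Root fern: left subtree has 3 nodes {hop, ash, teak}, right has 0 { }.
      Root hop: left subtree has 0 nodes { }, right has 2 {ash, teak}.
        Root ash: left subtree has 0 nodes { }, right has 1 {teak}.

fir, tulip, fern, hop, ash, teak, bay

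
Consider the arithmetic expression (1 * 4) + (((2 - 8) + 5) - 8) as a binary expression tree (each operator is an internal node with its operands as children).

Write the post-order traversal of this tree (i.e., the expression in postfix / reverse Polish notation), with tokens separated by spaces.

Post-order on an expression tree gives postfix notation: for each operator, emit left operand, right operand, then the operator.

1 4 * 2 8 - 5 + 8 - +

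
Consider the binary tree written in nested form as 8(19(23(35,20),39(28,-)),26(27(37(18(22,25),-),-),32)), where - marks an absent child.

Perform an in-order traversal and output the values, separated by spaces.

35 23 20 19 28 39 8 22 18 25 37 27 26 32

In-order visits the left subtree, then the node, then the right subtree.
At 8: go left to 19.
  At 19: go left to 23.
    At 23: go left to 35.
      35 is a leaf — visit 35.
    Visit 23.
    At 23: go right to 20.
      20 is a leaf — visit 20.
  Visit 19.
  At 19: go right to 39.
    At 39: go left to 28.
      28 is a leaf — visit 28.
    Visit 39.
    At 39: no right child.
Visit 8.
At 8: go right to 26.
  At 26: go left to 27.
    At 27: go left to 37.
      At 37: go left to 18.
        At 18: go left to 22.
          22 is a leaf — visit 22.
        Visit 18.
        At 18: go right to 25.
          25 is a leaf — visit 25.
      Visit 37.
      At 37: no right child.
    Visit 27.
    At 27: no right child.
  Visit 26.
  At 26: go right to 32.
    32 is a leaf — visit 32.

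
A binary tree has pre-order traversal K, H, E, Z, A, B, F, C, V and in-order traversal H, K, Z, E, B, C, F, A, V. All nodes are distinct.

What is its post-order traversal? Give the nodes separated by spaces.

H Z C F B V A E K

The first element of pre-order is the root; it splits in-order into left and right subtrees.
Root K: left subtree has 1 node {H}, right has 7 {Z, E, B, C, F, A, V}.
  Root E: left subtree has 1 node {Z}, right has 5 {B, C, F, A, V}.
    Root A: left subtree has 3 nodes {B, C, F}, right has 1 {V}.
      Root B: left subtree has 0 nodes { }, right has 2 {C, F}.
        Root F: left subtree has 1 node {C}, right has 0 { }.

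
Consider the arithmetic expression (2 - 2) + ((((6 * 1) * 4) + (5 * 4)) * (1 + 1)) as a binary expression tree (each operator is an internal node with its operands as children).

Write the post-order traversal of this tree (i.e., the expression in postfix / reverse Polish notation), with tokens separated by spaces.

2 2 - 6 1 * 4 * 5 4 * + 1 1 + * +

Post-order on an expression tree gives postfix notation: for each operator, emit left operand, right operand, then the operator.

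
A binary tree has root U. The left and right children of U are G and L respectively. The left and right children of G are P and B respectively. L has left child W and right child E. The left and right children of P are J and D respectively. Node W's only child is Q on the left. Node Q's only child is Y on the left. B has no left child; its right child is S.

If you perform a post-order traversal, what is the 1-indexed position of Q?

Post-order visits the left subtree, then the right subtree, then the node.
At U: go left to G.
  At G: go left to P.
    At P: go left to J.
      J is a leaf — visit J.
    At P: go right to D.
      D is a leaf — visit D.
    Visit P.
  At G: go right to B.
    At B: no left child.
    At B: go right to S.
      S is a leaf — visit S.
    Visit B.
  Visit G.
At U: go right to L.
  At L: go left to W.
    At W: go left to Q.
      At Q: go left to Y.
        Y is a leaf — visit Y.
      At Q: no right child.
      Visit Q.
    At W: no right child.
    Visit W.
  At L: go right to E.
    E is a leaf — visit E.
  Visit L.
Visit U.
Full post-order sequence: J, D, P, S, B, G, Y, Q, W, E, L, U.

8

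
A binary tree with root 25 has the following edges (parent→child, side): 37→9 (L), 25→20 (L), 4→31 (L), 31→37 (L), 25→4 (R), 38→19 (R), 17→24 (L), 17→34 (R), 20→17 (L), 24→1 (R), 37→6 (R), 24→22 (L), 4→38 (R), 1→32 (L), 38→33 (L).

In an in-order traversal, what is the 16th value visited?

In-order visits the left subtree, then the node, then the right subtree.
At 25: go left to 20.
  At 20: go left to 17.
    At 17: go left to 24.
      At 24: go left to 22.
        22 is a leaf — visit 22.
      Visit 24.
      At 24: go right to 1.
        At 1: go left to 32.
          32 is a leaf — visit 32.
        Visit 1.
        At 1: no right child.
    Visit 17.
    At 17: go right to 34.
      34 is a leaf — visit 34.
  Visit 20.
  At 20: no right child.
Visit 25.
At 25: go right to 4.
  At 4: go left to 31.
    At 31: go left to 37.
      At 37: go left to 9.
        9 is a leaf — visit 9.
      Visit 37.
      At 37: go right to 6.
        6 is a leaf — visit 6.
    Visit 31.
    At 31: no right child.
  Visit 4.
  At 4: go right to 38.
    At 38: go left to 33.
      33 is a leaf — visit 33.
    Visit 38.
    At 38: go right to 19.
      19 is a leaf — visit 19.
Full in-order sequence: 22, 24, 32, 1, 17, 34, 20, 25, 9, 37, 6, 31, 4, 33, 38, 19.

19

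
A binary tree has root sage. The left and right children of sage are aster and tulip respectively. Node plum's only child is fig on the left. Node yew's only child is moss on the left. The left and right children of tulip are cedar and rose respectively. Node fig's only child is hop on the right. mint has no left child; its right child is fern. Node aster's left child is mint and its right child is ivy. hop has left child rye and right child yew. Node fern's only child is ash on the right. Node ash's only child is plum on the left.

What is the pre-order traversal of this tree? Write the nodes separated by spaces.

Pre-order visits the node, then its left subtree, then its right subtree.
Visit sage.
At sage: go left to aster.
  Visit aster.
  At aster: go left to mint.
    Visit mint.
    At mint: no left child.
    At mint: go right to fern.
      Visit fern.
      At fern: no left child.
      At fern: go right to ash.
        Visit ash.
        At ash: go left to plum.
          Visit plum.
          At plum: go left to fig.
            Visit fig.
            At fig: no left child.
            At fig: go right to hop.
              Visit hop.
              At hop: go left to rye.
                rye is a leaf — visit rye.
              At hop: go right to yew.
                Visit yew.
                At yew: go left to moss.
                  moss is a leaf — visit moss.
                At yew: no right child.
          At plum: no right child.
        At ash: no right child.
  At aster: go right to ivy.
    ivy is a leaf — visit ivy.
At sage: go right to tulip.
  Visit tulip.
  At tulip: go left to cedar.
    cedar is a leaf — visit cedar.
  At tulip: go right to rose.
    rose is a leaf — visit rose.

sage aster mint fern ash plum fig hop rye yew moss ivy tulip cedar rose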